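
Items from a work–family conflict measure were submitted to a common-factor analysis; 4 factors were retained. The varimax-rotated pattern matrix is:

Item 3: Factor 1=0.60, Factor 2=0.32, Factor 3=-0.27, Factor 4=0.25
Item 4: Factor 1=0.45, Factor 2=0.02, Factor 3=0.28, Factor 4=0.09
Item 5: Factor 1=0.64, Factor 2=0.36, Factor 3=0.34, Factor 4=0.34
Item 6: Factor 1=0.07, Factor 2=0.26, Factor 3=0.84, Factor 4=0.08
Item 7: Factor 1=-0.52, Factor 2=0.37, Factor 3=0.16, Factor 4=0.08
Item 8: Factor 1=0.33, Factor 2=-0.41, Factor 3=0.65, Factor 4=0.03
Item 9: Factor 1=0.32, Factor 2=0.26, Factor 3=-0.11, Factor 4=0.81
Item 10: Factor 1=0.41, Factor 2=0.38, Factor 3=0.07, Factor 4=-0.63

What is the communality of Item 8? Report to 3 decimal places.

0.700

h² = 0.33² + (-0.41)² + 0.65² + 0.03² = 0.1089 + 0.1681 + 0.4225 + 0.0009 = 0.7004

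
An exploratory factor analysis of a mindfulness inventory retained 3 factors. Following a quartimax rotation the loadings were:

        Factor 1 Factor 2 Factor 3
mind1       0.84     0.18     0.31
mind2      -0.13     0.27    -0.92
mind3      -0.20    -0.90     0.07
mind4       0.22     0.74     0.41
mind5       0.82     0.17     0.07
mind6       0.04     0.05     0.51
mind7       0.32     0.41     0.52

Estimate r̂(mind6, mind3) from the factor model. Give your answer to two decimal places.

r̂ = Σ λ_i·λ_j across factors = (0.04)(-0.20) + (0.05)(-0.90) + (0.51)(0.07)
  = -0.0080 -0.0450 +0.0357 = -0.0173

-0.02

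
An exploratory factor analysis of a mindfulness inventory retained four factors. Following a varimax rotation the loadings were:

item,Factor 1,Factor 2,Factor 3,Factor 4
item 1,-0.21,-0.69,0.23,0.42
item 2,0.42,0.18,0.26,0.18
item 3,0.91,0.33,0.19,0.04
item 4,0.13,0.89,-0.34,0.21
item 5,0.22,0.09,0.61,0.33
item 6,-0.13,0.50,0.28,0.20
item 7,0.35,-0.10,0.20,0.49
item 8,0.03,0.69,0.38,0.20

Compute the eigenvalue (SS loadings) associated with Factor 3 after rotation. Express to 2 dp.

0.91

SS loadings for Factor 3 = 0.23² + 0.26² + 0.19² + (-0.34)² + 0.61² + 0.28² + 0.20² + 0.38² = 0.0529 + 0.0676 + 0.0361 + 0.1156 + 0.3721 + 0.0784 + 0.0400 + 0.1444 = 0.9071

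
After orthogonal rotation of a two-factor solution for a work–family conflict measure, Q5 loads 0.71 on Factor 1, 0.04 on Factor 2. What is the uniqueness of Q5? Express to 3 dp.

0.494

h² = 0.71² + 0.04² = 0.5041 + 0.0016 = 0.5057
Uniqueness u² = 1 − h² = 1 − 0.5057 = 0.4943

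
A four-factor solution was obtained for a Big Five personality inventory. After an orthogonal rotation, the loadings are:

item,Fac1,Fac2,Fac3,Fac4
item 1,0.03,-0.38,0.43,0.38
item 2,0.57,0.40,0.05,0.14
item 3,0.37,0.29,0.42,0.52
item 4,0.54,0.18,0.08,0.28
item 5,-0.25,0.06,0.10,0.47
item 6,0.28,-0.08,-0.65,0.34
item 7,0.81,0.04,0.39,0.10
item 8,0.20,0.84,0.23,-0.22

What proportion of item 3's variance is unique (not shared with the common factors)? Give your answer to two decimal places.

0.33

h² = 0.37² + 0.29² + 0.42² + 0.52² = 0.1369 + 0.0841 + 0.1764 + 0.2704 = 0.6678
Uniqueness u² = 1 − h² = 1 − 0.6678 = 0.3322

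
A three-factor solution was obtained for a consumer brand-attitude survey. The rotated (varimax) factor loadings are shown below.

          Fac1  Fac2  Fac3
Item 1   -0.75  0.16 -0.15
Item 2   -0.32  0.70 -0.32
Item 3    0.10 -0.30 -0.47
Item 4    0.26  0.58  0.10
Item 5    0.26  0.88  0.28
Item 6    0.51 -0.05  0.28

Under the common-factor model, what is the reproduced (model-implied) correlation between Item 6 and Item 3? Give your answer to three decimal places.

r̂ = Σ λ_i·λ_j across factors = (0.51)(0.10) + (-0.05)(-0.30) + (0.28)(-0.47)
  = +0.0510 +0.0150 -0.1316 = -0.0656

-0.066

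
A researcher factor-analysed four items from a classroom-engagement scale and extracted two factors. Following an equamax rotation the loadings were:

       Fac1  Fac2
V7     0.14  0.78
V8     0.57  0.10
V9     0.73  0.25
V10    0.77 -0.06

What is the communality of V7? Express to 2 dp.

h² = 0.14² + 0.78² = 0.0196 + 0.6084 = 0.6280

0.63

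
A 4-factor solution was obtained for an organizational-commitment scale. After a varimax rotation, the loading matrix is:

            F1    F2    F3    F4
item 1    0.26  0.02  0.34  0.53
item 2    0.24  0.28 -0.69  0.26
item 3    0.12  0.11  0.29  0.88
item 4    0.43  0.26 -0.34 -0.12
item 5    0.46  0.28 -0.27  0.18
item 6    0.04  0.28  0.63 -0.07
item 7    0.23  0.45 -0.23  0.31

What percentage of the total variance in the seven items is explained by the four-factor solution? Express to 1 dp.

Communalities: 0.4645, 0.6797, 0.8850, 0.3825, 0.3953, 0.4818, 0.4044; Σh² = 3.6932.
Total variance with 7 standardized items is 7, so the solution explains 3.6932/7 = 0.5276 = 52.76%.

52.8%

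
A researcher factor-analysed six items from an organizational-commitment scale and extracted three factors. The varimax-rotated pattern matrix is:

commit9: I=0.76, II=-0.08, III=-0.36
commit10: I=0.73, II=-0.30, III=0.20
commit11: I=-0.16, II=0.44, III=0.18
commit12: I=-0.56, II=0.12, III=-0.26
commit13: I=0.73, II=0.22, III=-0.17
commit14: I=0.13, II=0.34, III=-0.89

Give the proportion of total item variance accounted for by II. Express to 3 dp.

SS loadings for II = (-0.08)² + (-0.30)² + 0.44² + 0.12² + 0.22² + 0.34² = 0.4684
Proportion of variance = 0.4684 / 6 = 0.0781.

0.078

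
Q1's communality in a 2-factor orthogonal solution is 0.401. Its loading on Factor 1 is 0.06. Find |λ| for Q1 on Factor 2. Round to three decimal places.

Under orthogonal rotation h² = Σλ², so λ_Factor 2² = h² − (0.0036) = 0.401 − 0.0036 = 0.3974.
|λ| = √0.3974 = 0.6304.

0.630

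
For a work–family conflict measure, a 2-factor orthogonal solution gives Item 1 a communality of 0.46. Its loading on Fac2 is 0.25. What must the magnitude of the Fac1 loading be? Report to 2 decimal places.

0.63

Under orthogonal rotation h² = Σλ², so λ_Fac1² = h² − (0.0625) = 0.46 − 0.0625 = 0.3975.
|λ| = √0.3975 = 0.6305.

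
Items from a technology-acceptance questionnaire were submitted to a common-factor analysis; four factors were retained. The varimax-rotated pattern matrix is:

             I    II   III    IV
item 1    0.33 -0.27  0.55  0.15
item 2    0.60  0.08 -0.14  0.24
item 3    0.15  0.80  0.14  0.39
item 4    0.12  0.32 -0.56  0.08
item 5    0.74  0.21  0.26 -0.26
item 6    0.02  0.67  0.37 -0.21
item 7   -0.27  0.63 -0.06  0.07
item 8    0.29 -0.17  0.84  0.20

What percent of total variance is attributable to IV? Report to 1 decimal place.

SS loadings for IV = 0.15² + 0.24² + 0.39² + 0.08² + (-0.26)² + (-0.21)² + 0.07² + 0.20² = 0.3952
With 8 standardized items, total variance = 8. Proportion = 0.3952/8 = 0.0494 → 4.94%.

4.9%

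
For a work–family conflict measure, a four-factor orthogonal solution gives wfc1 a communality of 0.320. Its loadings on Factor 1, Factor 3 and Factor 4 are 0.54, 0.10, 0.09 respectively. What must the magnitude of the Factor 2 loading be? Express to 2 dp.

Under orthogonal rotation h² = Σλ², so λ_Factor 2² = h² − (0.3097) = 0.320 − 0.3097 = 0.0103.
|λ| = √0.0103 = 0.1015.

0.10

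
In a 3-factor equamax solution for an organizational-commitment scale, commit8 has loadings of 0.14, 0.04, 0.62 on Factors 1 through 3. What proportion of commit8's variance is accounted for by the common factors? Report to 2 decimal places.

0.41

h² = 0.14² + 0.04² + 0.62² = 0.0196 + 0.0016 + 0.3844 = 0.4056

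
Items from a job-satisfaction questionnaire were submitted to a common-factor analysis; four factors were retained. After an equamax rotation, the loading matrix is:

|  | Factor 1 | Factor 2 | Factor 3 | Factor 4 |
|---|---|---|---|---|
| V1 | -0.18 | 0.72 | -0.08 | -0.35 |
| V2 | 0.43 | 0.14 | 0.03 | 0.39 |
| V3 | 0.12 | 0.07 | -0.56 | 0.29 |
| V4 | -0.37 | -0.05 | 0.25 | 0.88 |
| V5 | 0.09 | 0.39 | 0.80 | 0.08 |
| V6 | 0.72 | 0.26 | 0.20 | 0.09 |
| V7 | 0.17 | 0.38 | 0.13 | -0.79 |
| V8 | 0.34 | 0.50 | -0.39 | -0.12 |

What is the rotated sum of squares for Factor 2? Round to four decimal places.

SS loadings for Factor 2 = 0.72² + 0.14² + 0.07² + (-0.05)² + 0.39² + 0.26² + 0.38² + 0.50² = 0.5184 + 0.0196 + 0.0049 + 0.0025 + 0.1521 + 0.0676 + 0.1444 + 0.2500 = 1.1595

1.1595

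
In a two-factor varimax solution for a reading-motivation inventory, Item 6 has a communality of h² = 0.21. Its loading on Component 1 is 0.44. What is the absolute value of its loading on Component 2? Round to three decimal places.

0.128

Under orthogonal rotation h² = Σλ², so λ_Component 2² = h² − (0.1936) = 0.21 − 0.1936 = 0.0164.
|λ| = √0.0164 = 0.1281.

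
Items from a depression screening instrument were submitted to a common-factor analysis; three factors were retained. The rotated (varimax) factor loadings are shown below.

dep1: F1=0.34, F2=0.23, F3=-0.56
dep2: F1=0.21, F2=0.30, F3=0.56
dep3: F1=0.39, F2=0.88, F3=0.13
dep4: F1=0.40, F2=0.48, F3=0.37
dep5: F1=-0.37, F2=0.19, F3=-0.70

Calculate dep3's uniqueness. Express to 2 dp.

h² = 0.39² + 0.88² + 0.13² = 0.1521 + 0.7744 + 0.0169 = 0.9434
Uniqueness u² = 1 − h² = 1 − 0.9434 = 0.0566

0.06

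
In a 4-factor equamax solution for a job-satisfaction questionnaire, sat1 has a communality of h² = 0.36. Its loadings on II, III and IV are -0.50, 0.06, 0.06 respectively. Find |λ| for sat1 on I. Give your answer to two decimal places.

Under orthogonal rotation h² = Σλ², so λ_I² = h² − (0.2572) = 0.36 − 0.2572 = 0.1028.
|λ| = √0.1028 = 0.3206.

0.32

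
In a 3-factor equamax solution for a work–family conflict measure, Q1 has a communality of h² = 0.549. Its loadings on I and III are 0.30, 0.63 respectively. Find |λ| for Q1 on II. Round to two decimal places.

Under orthogonal rotation h² = Σλ², so λ_II² = h² − (0.4869) = 0.549 − 0.4869 = 0.0621.
|λ| = √0.0621 = 0.2492.

0.25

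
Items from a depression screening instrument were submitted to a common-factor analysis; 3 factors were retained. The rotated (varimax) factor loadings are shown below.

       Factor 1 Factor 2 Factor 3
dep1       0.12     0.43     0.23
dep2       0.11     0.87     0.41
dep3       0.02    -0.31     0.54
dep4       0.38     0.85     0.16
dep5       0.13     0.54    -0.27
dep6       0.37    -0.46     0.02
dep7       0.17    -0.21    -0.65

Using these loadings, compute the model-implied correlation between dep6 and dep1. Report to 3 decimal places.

r̂ = Σ λ_i·λ_j across factors = (0.37)(0.12) + (-0.46)(0.43) + (0.02)(0.23)
  = +0.0444 -0.1978 +0.0046 = -0.1488

-0.149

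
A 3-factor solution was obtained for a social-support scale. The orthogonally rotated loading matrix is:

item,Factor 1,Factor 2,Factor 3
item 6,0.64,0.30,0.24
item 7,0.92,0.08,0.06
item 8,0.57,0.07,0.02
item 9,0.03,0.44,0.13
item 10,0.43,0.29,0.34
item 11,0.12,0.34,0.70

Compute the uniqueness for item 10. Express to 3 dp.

h² = 0.43² + 0.29² + 0.34² = 0.1849 + 0.0841 + 0.1156 = 0.3846
Uniqueness u² = 1 − h² = 1 − 0.3846 = 0.6154

0.615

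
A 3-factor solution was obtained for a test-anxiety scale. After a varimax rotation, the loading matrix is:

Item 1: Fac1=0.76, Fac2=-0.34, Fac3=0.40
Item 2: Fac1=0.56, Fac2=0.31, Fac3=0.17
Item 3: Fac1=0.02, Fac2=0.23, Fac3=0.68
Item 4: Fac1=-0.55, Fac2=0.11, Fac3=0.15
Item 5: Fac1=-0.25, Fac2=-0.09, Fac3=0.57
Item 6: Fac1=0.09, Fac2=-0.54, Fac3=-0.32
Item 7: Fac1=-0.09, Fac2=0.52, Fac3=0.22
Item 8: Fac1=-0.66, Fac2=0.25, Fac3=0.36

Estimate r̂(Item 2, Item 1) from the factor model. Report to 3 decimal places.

0.388

r̂ = Σ λ_i·λ_j across factors = (0.56)(0.76) + (0.31)(-0.34) + (0.17)(0.40)
  = +0.4256 -0.1054 +0.0680 = 0.3882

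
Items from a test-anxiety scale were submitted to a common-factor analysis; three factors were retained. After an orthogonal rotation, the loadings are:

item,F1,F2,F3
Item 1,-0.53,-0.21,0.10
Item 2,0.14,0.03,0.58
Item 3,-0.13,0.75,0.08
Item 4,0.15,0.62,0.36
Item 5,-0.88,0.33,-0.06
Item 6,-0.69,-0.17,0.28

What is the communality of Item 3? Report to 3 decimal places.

h² = (-0.13)² + 0.75² + 0.08² = 0.0169 + 0.5625 + 0.0064 = 0.5858

0.586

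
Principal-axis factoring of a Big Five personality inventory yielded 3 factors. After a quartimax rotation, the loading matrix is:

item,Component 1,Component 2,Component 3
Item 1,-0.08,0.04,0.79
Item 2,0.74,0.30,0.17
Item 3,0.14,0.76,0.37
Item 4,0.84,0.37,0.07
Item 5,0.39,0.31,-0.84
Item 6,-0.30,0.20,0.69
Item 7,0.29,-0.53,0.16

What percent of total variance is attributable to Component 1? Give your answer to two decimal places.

SS loadings for Component 1 = (-0.08)² + 0.74² + 0.14² + 0.84² + 0.39² + (-0.30)² + 0.29² = 1.6054
With 7 standardized items, total variance = 7. Proportion = 1.6054/7 = 0.2293 → 22.93%.

22.93%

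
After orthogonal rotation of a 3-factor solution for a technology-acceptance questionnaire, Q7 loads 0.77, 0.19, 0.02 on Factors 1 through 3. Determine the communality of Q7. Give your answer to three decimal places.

0.629

h² = 0.77² + 0.19² + 0.02² = 0.5929 + 0.0361 + 0.0004 = 0.6294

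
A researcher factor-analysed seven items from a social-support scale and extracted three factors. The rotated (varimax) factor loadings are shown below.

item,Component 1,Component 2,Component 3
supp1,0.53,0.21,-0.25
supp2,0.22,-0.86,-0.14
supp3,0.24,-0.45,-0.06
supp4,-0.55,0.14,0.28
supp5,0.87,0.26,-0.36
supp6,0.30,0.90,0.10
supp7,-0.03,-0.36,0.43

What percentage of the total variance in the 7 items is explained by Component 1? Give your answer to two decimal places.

SS loadings for Component 1 = 0.53² + 0.22² + 0.24² + (-0.55)² + 0.87² + 0.30² + (-0.03)² = 1.5372
With 7 standardized items, total variance = 7. Proportion = 1.5372/7 = 0.2196 → 21.96%.

21.96%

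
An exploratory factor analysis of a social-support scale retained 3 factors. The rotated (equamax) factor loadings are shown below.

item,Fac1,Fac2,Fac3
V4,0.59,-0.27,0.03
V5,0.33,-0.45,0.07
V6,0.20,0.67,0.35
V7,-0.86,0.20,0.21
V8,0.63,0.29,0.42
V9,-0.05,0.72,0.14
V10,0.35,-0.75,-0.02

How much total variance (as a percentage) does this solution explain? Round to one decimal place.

Communalities: 0.4219, 0.3163, 0.6114, 0.8237, 0.6574, 0.5405, 0.6854; Σh² = 4.0566.
Total variance with 7 standardized items is 7, so the solution explains 4.0566/7 = 0.5795 = 57.95%.

58.0%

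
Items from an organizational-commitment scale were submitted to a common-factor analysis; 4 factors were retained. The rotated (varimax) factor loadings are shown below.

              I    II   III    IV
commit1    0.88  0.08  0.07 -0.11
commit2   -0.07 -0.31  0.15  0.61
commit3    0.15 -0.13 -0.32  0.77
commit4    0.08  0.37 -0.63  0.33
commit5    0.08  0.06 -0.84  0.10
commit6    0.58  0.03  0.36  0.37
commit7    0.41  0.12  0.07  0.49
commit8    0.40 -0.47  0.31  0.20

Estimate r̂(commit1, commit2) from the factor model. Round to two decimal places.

-0.14

r̂ = Σ λ_i·λ_j across factors = (0.88)(-0.07) + (0.08)(-0.31) + (0.07)(0.15) + (-0.11)(0.61)
  = -0.0616 -0.0248 +0.0105 -0.0671 = -0.1430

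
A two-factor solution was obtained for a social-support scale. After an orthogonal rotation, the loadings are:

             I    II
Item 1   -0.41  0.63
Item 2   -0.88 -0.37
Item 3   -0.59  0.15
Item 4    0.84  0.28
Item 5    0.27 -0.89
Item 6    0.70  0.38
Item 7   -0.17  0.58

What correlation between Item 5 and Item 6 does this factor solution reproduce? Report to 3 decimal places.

r̂ = Σ λ_i·λ_j across factors = (0.27)(0.70) + (-0.89)(0.38)
  = +0.1890 -0.3382 = -0.1492

-0.149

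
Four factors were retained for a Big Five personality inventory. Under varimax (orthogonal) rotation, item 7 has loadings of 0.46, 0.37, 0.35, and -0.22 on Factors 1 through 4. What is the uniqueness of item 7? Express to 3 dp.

h² = 0.46² + 0.37² + 0.35² + (-0.22)² = 0.2116 + 0.1369 + 0.1225 + 0.0484 = 0.5194
Uniqueness u² = 1 − h² = 1 − 0.5194 = 0.4806

0.481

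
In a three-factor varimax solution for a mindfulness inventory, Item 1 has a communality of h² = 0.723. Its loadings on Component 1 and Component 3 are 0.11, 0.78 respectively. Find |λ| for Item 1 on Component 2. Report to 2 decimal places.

0.32

Under orthogonal rotation h² = Σλ², so λ_Component 2² = h² − (0.6205) = 0.723 − 0.6205 = 0.1025.
|λ| = √0.1025 = 0.3202.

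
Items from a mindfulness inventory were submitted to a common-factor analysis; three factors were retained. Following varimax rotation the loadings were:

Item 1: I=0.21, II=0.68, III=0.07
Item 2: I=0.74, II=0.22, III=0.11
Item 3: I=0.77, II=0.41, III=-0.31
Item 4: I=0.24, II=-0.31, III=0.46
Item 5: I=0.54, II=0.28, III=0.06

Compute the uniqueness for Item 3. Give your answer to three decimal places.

0.143

h² = 0.77² + 0.41² + (-0.31)² = 0.5929 + 0.1681 + 0.0961 = 0.8571
Uniqueness u² = 1 − h² = 1 − 0.8571 = 0.1429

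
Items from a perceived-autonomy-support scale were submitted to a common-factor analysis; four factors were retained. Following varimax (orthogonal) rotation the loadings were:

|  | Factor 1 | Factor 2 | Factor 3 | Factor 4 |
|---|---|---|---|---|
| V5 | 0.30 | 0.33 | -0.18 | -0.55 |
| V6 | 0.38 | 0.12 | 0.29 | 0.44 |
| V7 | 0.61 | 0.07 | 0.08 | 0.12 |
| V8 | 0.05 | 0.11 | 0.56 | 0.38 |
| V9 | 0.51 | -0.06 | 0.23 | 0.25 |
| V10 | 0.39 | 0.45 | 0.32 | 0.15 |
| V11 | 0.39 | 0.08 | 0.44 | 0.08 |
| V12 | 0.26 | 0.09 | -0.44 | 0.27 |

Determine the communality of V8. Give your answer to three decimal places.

0.473

h² = 0.05² + 0.11² + 0.56² + 0.38² = 0.0025 + 0.0121 + 0.3136 + 0.1444 = 0.4726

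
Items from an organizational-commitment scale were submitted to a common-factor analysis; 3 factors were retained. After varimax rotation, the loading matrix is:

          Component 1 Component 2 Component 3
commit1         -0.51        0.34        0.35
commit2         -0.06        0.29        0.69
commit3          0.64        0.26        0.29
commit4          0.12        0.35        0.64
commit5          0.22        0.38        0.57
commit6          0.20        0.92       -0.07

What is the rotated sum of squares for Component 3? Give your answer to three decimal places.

SS loadings for Component 3 = 0.35² + 0.69² + 0.29² + 0.64² + 0.57² + (-0.07)² = 0.1225 + 0.4761 + 0.0841 + 0.4096 + 0.3249 + 0.0049 = 1.4221

1.422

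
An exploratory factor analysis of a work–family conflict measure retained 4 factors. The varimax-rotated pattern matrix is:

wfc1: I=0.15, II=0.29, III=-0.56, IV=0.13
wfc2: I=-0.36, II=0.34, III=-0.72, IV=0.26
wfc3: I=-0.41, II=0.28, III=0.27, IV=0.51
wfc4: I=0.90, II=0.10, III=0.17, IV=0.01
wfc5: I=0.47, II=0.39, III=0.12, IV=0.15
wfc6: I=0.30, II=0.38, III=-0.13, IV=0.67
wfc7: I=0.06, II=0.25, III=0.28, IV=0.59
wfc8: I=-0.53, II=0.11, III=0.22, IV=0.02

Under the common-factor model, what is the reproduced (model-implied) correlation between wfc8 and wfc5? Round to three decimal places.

r̂ = Σ λ_i·λ_j across factors = (-0.53)(0.47) + (0.11)(0.39) + (0.22)(0.12) + (0.02)(0.15)
  = -0.2491 +0.0429 +0.0264 +0.0030 = -0.1768

-0.177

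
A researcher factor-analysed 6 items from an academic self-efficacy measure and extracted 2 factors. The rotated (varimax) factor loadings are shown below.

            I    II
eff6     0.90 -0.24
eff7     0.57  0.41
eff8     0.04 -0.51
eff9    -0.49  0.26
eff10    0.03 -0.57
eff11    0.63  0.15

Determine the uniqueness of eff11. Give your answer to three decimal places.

h² = 0.63² + 0.15² = 0.3969 + 0.0225 = 0.4194
Uniqueness u² = 1 − h² = 1 − 0.4194 = 0.5806

0.581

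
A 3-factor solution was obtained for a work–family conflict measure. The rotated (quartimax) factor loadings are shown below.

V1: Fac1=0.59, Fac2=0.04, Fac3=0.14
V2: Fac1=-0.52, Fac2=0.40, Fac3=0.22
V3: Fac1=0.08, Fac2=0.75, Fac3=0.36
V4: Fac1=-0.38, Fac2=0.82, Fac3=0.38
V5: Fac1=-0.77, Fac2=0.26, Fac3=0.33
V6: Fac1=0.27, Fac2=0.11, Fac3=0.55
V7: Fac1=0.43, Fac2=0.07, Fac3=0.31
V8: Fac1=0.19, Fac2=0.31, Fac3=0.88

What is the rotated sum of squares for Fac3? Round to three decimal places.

SS loadings for Fac3 = 0.14² + 0.22² + 0.36² + 0.38² + 0.33² + 0.55² + 0.31² + 0.88² = 0.0196 + 0.0484 + 0.1296 + 0.1444 + 0.1089 + 0.3025 + 0.0961 + 0.7744 = 1.6239

1.624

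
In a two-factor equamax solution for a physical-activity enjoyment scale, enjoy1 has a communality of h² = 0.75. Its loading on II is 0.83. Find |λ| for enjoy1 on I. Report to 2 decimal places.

Under orthogonal rotation h² = Σλ², so λ_I² = h² − (0.6889) = 0.75 − 0.6889 = 0.0611.
|λ| = √0.0611 = 0.2472.

0.25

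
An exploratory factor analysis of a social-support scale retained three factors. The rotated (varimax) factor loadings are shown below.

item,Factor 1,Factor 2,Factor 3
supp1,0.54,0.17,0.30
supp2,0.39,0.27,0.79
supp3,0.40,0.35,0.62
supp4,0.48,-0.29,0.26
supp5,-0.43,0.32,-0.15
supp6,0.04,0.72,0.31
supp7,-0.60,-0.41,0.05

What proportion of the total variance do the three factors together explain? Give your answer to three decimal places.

SS loadings by factor: 1.3806, 1.0973, 1.2872; total = 3.7651.
Total variance with 7 standardized items is 7, so the solution explains 3.7651/7 = 0.5379.

0.538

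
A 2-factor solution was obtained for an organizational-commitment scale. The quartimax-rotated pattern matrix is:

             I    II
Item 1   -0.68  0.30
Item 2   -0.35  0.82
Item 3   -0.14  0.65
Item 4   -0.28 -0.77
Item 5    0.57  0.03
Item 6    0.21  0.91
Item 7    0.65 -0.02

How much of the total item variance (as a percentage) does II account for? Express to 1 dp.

37.2%

SS loadings for II = 0.30² + 0.82² + 0.65² + (-0.77)² + 0.03² + 0.91² + (-0.02)² = 2.6072
With 7 standardized items, total variance = 7. Proportion = 2.6072/7 = 0.3725 → 37.25%.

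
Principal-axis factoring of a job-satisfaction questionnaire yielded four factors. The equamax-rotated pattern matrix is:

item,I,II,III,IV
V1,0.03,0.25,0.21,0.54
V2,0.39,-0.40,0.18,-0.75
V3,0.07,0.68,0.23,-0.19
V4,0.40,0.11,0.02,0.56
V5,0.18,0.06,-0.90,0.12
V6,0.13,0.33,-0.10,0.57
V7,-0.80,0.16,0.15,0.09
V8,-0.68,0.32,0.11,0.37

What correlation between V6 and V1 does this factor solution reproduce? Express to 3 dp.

0.373

r̂ = Σ λ_i·λ_j across factors = (0.13)(0.03) + (0.33)(0.25) + (-0.10)(0.21) + (0.57)(0.54)
  = +0.0039 +0.0825 -0.0210 +0.3078 = 0.3732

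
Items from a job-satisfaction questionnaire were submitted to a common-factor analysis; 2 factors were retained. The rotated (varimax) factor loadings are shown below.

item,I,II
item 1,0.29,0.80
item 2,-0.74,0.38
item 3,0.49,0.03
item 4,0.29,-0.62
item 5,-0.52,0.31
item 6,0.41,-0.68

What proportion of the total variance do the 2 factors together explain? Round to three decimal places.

0.520

Communalities: 0.7241, 0.6920, 0.2410, 0.4685, 0.3665, 0.6305; Σh² = 3.1226.
Total variance with 6 standardized items is 6, so the solution explains 3.1226/6 = 0.5204.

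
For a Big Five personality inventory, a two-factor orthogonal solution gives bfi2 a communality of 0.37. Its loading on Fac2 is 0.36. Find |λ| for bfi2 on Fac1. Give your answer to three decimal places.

0.490

Under orthogonal rotation h² = Σλ², so λ_Fac1² = h² − (0.1296) = 0.37 − 0.1296 = 0.2404.
|λ| = √0.2404 = 0.4903.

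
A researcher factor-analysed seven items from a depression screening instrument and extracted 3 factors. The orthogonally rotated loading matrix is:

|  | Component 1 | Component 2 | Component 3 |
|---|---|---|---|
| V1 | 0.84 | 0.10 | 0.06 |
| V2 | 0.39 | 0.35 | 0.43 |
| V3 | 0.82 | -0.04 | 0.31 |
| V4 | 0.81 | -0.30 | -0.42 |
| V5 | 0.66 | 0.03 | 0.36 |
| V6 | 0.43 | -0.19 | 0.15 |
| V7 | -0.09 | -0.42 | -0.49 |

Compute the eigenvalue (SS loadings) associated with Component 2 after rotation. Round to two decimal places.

0.44

SS loadings for Component 2 = 0.10² + 0.35² + (-0.04)² + (-0.30)² + 0.03² + (-0.19)² + (-0.42)² = 0.0100 + 0.1225 + 0.0016 + 0.0900 + 0.0009 + 0.0361 + 0.1764 = 0.4375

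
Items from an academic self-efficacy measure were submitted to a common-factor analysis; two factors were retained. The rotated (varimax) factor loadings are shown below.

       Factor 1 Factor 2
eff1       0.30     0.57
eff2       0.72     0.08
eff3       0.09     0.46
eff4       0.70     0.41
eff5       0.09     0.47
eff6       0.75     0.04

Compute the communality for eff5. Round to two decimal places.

0.23

h² = 0.09² + 0.47² = 0.0081 + 0.2209 = 0.2290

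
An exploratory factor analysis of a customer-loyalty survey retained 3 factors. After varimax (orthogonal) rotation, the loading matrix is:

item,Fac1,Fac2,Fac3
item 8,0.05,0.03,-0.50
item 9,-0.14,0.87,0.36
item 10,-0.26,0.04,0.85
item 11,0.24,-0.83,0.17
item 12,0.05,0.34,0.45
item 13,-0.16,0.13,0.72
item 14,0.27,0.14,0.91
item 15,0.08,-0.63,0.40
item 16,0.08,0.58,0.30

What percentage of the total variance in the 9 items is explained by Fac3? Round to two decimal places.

SS loadings for Fac3 = (-0.50)² + 0.36² + 0.85² + 0.17² + 0.45² + 0.72² + 0.91² + 0.40² + 0.30² = 2.9300
With 9 standardized items, total variance = 9. Proportion = 2.9300/9 = 0.3256 → 32.56%.

32.56%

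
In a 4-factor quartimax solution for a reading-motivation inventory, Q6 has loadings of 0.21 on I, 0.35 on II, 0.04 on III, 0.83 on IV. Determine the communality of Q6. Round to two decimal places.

0.86

h² = 0.21² + 0.35² + 0.04² + 0.83² = 0.0441 + 0.1225 + 0.0016 + 0.6889 = 0.8571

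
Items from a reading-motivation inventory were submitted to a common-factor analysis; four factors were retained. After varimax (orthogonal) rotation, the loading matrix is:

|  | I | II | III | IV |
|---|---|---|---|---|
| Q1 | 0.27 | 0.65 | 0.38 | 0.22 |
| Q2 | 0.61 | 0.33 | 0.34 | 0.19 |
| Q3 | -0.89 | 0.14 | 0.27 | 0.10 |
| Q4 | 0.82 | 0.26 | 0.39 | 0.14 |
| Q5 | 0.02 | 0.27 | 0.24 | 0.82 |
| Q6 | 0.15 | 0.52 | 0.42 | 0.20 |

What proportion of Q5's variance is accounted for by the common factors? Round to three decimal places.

0.803

h² = 0.02² + 0.27² + 0.24² + 0.82² = 0.0004 + 0.0729 + 0.0576 + 0.6724 = 0.8033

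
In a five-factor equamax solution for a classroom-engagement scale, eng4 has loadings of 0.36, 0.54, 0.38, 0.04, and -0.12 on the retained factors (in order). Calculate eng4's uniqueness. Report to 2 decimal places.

h² = 0.36² + 0.54² + 0.38² + 0.04² + (-0.12)² = 0.1296 + 0.2916 + 0.1444 + 0.0016 + 0.0144 = 0.5816
Uniqueness u² = 1 − h² = 1 − 0.5816 = 0.4184

0.42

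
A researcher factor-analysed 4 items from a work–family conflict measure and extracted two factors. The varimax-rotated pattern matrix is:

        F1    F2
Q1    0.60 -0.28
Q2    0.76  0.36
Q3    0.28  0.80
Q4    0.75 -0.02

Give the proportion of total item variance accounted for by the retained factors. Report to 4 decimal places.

0.6067

SS loadings by factor: 1.5785, 0.8484; total = 2.4269.
Total variance with 4 standardized items is 4, so the solution explains 2.4269/4 = 0.6067.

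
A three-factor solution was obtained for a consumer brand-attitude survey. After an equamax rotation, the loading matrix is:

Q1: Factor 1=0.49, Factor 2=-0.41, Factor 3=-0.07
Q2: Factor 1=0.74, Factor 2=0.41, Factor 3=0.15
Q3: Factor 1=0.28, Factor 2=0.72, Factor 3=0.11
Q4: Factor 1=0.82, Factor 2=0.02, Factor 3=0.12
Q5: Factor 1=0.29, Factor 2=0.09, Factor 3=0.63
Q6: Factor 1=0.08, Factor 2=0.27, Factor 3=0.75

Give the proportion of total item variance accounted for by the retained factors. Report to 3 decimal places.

0.596

SS loadings by factor: 1.6290, 0.9360, 1.0133; total = 3.5783.
Total variance with 6 standardized items is 6, so the solution explains 3.5783/6 = 0.5964.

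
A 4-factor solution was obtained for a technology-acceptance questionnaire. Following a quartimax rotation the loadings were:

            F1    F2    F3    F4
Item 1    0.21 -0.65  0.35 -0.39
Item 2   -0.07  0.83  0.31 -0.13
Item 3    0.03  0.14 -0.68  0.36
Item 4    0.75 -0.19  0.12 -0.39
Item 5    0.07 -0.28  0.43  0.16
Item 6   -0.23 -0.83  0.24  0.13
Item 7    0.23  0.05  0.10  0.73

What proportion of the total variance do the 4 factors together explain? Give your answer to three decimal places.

SS loadings by factor: 0.7231, 1.9369, 0.9479, 1.0261; total = 4.6340.
Total variance with 7 standardized items is 7, so the solution explains 4.6340/7 = 0.6620.

0.662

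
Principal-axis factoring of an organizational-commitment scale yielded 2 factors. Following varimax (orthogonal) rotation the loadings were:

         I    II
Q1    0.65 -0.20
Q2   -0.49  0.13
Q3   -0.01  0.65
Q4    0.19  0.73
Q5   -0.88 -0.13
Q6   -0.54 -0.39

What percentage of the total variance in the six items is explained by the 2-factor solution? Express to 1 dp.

49.1%

Communalities: 0.4625, 0.2570, 0.4226, 0.5690, 0.7913, 0.4437; Σh² = 2.9461.
Total variance with 6 standardized items is 6, so the solution explains 2.9461/6 = 0.4910 = 49.10%.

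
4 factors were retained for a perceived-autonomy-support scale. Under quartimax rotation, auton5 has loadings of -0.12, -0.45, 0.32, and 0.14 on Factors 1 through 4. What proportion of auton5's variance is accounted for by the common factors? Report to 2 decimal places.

0.34

h² = (-0.12)² + (-0.45)² + 0.32² + 0.14² = 0.0144 + 0.2025 + 0.1024 + 0.0196 = 0.3389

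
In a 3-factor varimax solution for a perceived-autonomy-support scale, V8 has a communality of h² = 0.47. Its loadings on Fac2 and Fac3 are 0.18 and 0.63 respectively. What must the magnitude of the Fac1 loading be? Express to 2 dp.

0.20

Under orthogonal rotation h² = Σλ², so λ_Fac1² = h² − (0.4293) = 0.47 − 0.4293 = 0.0407.
|λ| = √0.0407 = 0.2017.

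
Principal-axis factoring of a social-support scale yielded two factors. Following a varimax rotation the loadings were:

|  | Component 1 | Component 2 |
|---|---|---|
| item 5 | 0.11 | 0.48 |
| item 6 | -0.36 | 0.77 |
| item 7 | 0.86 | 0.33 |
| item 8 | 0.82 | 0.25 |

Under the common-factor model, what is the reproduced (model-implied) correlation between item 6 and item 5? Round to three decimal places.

r̂ = Σ λ_i·λ_j across factors = (-0.36)(0.11) + (0.77)(0.48)
  = -0.0396 +0.3696 = 0.3300

0.330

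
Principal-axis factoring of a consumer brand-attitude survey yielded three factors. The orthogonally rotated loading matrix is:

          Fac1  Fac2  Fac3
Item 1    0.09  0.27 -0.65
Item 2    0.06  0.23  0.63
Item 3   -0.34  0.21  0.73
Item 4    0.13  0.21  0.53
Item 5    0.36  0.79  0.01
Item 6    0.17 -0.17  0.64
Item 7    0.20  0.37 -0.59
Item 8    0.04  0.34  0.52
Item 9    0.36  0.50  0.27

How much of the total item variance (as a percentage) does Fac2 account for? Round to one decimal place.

SS loadings for Fac2 = 0.27² + 0.23² + 0.21² + 0.21² + 0.79² + (-0.17)² + 0.37² + 0.34² + 0.50² = 1.3695
With 9 standardized items, total variance = 9. Proportion = 1.3695/9 = 0.1522 → 15.22%.

15.2%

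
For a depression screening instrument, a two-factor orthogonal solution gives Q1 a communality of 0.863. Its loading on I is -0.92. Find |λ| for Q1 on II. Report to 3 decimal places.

Under orthogonal rotation h² = Σλ², so λ_II² = h² − (0.8464) = 0.863 − 0.8464 = 0.0166.
|λ| = √0.0166 = 0.1288.

0.129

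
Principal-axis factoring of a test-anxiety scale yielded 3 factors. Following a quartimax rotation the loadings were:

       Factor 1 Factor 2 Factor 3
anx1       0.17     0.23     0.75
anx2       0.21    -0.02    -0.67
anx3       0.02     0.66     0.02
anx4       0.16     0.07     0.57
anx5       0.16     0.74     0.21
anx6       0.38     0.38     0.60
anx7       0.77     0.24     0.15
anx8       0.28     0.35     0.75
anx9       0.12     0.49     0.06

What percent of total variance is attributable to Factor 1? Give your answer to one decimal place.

SS loadings for Factor 1 = 0.17² + 0.21² + 0.02² + 0.16² + 0.16² + 0.38² + 0.77² + 0.28² + 0.12² = 0.9547
With 9 standardized items, total variance = 9. Proportion = 0.9547/9 = 0.1061 → 10.61%.

10.6%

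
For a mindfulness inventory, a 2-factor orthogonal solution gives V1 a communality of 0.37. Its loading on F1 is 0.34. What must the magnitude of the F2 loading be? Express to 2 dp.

Under orthogonal rotation h² = Σλ², so λ_F2² = h² − (0.1156) = 0.37 − 0.1156 = 0.2544.
|λ| = √0.2544 = 0.5044.

0.50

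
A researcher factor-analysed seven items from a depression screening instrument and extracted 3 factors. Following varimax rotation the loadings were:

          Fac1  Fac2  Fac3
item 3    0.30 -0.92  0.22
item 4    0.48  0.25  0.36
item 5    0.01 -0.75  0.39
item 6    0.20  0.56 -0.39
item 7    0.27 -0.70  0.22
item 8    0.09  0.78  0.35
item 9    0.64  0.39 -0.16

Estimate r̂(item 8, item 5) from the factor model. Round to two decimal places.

r̂ = Σ λ_i·λ_j across factors = (0.09)(0.01) + (0.78)(-0.75) + (0.35)(0.39)
  = +0.0009 -0.5850 +0.1365 = -0.4476

-0.45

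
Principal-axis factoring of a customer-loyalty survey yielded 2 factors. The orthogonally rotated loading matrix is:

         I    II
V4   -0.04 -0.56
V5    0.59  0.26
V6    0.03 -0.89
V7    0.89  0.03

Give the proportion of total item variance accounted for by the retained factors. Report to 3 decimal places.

Communalities: 0.3152, 0.4157, 0.7930, 0.7930; Σh² = 2.3169.
Total variance with 4 standardized items is 4, so the solution explains 2.3169/4 = 0.5792.

0.579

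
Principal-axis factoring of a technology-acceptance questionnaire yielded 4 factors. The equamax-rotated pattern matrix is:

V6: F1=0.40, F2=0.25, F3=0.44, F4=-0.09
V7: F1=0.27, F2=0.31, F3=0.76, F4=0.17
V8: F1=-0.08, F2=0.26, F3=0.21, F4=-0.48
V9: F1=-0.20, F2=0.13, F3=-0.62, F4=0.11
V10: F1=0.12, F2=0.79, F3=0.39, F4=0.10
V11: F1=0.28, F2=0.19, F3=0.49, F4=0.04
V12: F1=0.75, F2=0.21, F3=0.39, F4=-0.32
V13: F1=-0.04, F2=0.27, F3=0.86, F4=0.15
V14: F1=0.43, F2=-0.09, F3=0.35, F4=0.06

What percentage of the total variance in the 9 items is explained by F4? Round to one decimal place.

4.7%

SS loadings for F4 = (-0.09)² + 0.17² + (-0.48)² + 0.11² + 0.10² + 0.04² + (-0.32)² + 0.15² + 0.06² = 0.4196
With 9 standardized items, total variance = 9. Proportion = 0.4196/9 = 0.0466 → 4.66%.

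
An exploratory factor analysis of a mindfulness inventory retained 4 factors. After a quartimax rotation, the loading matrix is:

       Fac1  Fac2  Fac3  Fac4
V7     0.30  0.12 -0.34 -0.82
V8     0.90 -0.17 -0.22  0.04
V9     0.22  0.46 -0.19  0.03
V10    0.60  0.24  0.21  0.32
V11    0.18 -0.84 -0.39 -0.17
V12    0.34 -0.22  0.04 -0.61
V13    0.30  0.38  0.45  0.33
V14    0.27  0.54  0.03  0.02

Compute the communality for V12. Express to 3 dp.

0.538

h² = 0.34² + (-0.22)² + 0.04² + (-0.61)² = 0.1156 + 0.0484 + 0.0016 + 0.3721 = 0.5377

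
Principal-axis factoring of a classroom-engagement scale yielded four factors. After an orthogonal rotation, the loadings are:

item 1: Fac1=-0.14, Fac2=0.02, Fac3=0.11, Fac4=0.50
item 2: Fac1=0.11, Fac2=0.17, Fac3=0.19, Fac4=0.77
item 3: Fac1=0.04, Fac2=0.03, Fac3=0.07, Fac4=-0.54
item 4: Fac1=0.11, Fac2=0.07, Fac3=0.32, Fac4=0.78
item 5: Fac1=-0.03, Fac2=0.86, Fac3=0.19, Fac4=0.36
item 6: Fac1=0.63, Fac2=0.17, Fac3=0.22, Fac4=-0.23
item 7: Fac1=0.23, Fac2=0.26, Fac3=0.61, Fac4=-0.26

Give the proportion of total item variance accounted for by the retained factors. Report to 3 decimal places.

0.567

Communalities: 0.2821, 0.6700, 0.2990, 0.7278, 0.9062, 0.5271, 0.5602; Σh² = 3.9724.
Total variance with 7 standardized items is 7, so the solution explains 3.9724/7 = 0.5675.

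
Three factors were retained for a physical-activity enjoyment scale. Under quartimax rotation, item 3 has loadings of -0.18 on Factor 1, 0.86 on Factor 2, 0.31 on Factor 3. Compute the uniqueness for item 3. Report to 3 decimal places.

h² = (-0.18)² + 0.86² + 0.31² = 0.0324 + 0.7396 + 0.0961 = 0.8681
Uniqueness u² = 1 − h² = 1 − 0.8681 = 0.1319

0.132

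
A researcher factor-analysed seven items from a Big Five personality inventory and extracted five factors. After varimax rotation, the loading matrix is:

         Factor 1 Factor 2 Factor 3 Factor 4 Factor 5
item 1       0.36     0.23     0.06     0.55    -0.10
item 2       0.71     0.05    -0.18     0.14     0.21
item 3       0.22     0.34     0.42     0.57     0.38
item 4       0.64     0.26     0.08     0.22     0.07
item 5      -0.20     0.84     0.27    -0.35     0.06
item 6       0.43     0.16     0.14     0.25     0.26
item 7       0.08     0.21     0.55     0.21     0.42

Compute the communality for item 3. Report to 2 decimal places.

h² = 0.22² + 0.34² + 0.42² + 0.57² + 0.38² = 0.0484 + 0.1156 + 0.1764 + 0.3249 + 0.1444 = 0.8097

0.81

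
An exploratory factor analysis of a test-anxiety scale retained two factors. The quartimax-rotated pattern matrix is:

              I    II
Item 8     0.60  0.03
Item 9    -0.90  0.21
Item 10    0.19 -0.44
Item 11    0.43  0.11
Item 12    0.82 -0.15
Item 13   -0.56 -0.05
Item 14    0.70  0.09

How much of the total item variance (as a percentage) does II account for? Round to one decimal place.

4.1%

SS loadings for II = 0.03² + 0.21² + (-0.44)² + 0.11² + (-0.15)² + (-0.05)² + 0.09² = 0.2838
With 7 standardized items, total variance = 7. Proportion = 0.2838/7 = 0.0405 → 4.05%.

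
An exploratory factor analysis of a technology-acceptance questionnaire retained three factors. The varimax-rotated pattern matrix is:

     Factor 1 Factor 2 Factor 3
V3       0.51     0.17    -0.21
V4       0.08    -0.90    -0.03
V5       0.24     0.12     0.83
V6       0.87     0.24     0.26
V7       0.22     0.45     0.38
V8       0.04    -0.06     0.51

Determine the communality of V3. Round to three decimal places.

0.333

h² = 0.51² + 0.17² + (-0.21)² = 0.2601 + 0.0289 + 0.0441 = 0.3331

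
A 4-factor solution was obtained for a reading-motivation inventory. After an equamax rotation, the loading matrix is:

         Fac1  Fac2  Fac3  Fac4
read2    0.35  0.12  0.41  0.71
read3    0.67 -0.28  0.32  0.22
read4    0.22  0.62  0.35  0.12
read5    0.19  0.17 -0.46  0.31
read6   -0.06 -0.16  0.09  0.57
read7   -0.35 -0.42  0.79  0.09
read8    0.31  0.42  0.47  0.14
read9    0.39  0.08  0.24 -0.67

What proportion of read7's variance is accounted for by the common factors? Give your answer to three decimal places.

h² = (-0.35)² + (-0.42)² + 0.79² + 0.09² = 0.1225 + 0.1764 + 0.6241 + 0.0081 = 0.9311

0.931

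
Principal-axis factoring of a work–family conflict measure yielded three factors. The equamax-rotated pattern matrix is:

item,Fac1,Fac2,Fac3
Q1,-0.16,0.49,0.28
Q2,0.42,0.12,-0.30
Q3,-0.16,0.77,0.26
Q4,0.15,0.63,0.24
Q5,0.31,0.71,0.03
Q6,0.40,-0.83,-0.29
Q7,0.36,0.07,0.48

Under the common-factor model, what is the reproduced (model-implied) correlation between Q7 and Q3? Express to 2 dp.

r̂ = Σ λ_i·λ_j across factors = (0.36)(-0.16) + (0.07)(0.77) + (0.48)(0.26)
  = -0.0576 +0.0539 +0.1248 = 0.1211

0.12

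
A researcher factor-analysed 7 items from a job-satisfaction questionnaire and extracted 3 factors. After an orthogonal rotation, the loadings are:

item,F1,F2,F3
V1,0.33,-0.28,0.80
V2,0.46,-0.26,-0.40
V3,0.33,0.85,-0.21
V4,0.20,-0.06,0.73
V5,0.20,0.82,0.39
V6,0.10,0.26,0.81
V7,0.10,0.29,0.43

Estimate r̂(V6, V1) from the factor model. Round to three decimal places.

0.608

r̂ = Σ λ_i·λ_j across factors = (0.10)(0.33) + (0.26)(-0.28) + (0.81)(0.80)
  = +0.0330 -0.0728 +0.6480 = 0.6082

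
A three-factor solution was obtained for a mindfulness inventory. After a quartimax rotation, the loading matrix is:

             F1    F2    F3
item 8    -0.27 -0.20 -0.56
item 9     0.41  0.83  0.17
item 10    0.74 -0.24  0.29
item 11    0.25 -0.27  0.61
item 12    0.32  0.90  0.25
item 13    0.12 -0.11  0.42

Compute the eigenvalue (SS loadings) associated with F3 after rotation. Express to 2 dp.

SS loadings for F3 = (-0.56)² + 0.17² + 0.29² + 0.61² + 0.25² + 0.42² = 0.3136 + 0.0289 + 0.0841 + 0.3721 + 0.0625 + 0.1764 = 1.0376

1.04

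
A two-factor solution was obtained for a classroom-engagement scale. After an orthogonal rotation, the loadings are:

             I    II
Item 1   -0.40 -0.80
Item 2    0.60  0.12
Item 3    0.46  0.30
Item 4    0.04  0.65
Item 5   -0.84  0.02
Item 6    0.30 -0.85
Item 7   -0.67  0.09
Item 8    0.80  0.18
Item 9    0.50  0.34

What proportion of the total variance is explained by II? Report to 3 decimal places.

SS loadings for II = (-0.80)² + 0.12² + 0.30² + 0.65² + 0.02² + (-0.85)² + 0.09² + 0.18² + 0.34² = 2.0459
Proportion of variance = 2.0459 / 9 = 0.2273.

0.227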